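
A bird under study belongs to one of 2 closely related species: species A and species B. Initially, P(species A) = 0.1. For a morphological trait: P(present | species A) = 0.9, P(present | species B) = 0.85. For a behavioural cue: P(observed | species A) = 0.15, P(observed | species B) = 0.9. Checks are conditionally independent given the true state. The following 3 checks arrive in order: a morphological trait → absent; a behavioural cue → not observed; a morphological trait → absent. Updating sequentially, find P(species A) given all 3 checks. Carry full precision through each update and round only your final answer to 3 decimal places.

After a morphological trait='absent': P(species A) = 0.1·0.1000 / (0.1·0.1000 + 0.15·0.9000) ≈ 0.0690
After a behavioural cue='not observed': P(species A) = 0.85·0.0690 / (0.85·0.0690 + 0.1·0.9310) ≈ 0.3864
After a morphological trait='absent': P(species A) = 0.1·0.3864 / (0.1·0.3864 + 0.15·0.6136) ≈ 0.2957

0.296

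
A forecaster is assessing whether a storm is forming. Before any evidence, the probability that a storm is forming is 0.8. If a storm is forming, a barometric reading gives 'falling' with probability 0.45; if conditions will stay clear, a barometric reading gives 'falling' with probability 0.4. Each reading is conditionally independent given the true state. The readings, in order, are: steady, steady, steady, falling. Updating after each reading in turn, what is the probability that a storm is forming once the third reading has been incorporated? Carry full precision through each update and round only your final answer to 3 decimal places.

0.755

Apply Bayes' rule sequentially, carrying P(storm) forward.
After 'steady': P(storm) = 0.55·0.8000 / (0.55·0.8000 + 0.6·0.2000) ≈ 0.7857
After 'steady': P(storm) = 0.55·0.7857 / (0.55·0.7857 + 0.6·0.2143) ≈ 0.7707
After 'steady': P(storm) = 0.55·0.7707 / (0.55·0.7707 + 0.6·0.2293) ≈ 0.7550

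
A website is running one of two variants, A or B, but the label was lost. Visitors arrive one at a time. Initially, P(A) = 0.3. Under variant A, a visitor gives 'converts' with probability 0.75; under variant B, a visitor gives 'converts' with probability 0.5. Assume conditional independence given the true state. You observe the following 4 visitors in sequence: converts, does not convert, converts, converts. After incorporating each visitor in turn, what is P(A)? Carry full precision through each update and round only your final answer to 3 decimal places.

After 'converts': P(A) = 0.75·0.3000 / (0.75·0.3000 + 0.5·0.7000) ≈ 0.3913
After 'does not convert': P(A) = 0.25·0.3913 / (0.25·0.3913 + 0.5·0.6087) ≈ 0.2432
After 'converts': P(A) = 0.75·0.2432 / (0.75·0.2432 + 0.5·0.7568) ≈ 0.3253
After 'converts': P(A) = 0.75·0.3253 / (0.75·0.3253 + 0.5·0.6747) ≈ 0.4197

0.420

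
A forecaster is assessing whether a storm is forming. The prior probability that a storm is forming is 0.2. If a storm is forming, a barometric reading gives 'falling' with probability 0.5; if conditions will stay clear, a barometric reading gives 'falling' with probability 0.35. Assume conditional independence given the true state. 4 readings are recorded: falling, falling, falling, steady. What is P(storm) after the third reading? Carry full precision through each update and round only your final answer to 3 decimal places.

After 'falling': P(storm) = 0.5·0.2000 / (0.5·0.2000 + 0.35·0.8000) ≈ 0.2632
After 'falling': P(storm) = 0.5·0.2632 / (0.5·0.2632 + 0.35·0.7368) ≈ 0.3378
After 'falling': P(storm) = 0.5·0.3378 / (0.5·0.3378 + 0.35·0.6622) ≈ 0.4216

0.422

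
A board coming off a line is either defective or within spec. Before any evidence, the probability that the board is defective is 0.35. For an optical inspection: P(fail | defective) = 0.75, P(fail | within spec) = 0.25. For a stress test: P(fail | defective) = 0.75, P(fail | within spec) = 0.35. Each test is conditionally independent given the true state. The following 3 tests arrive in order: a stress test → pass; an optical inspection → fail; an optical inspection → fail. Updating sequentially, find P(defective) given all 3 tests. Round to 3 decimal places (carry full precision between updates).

0.651

Apply Bayes' rule sequentially, carrying P(defective) forward.
After a stress test='pass': P(defective) = 0.25·0.3500 / (0.25·0.3500 + 0.65·0.6500) ≈ 0.1716
After an optical inspection='fail': P(defective) = 0.75·0.1716 / (0.75·0.1716 + 0.25·0.8284) ≈ 0.3832
After an optical inspection='fail': P(defective) = 0.75·0.3832 / (0.75·0.3832 + 0.25·0.6168) ≈ 0.6508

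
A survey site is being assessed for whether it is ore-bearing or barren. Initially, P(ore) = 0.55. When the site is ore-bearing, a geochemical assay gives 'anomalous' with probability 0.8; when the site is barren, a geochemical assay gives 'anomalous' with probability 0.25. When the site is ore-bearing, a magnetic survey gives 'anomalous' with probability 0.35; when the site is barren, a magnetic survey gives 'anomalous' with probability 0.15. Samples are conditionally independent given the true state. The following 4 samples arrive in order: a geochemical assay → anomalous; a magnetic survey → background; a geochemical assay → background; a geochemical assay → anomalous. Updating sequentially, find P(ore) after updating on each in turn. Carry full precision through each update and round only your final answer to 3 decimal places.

After a geochemical assay='anomalous': P(ore) = 0.8·0.5500 / (0.8·0.5500 + 0.25·0.4500) ≈ 0.7964
After a magnetic survey='background': P(ore) = 0.65·0.7964 / (0.65·0.7964 + 0.85·0.2036) ≈ 0.7494
After a geochemical assay='background': P(ore) = 0.2·0.7494 / (0.2·0.7494 + 0.75·0.2506) ≈ 0.4437
After a geochemical assay='anomalous': P(ore) = 0.8·0.4437 / (0.8·0.4437 + 0.25·0.5563) ≈ 0.7185

0.718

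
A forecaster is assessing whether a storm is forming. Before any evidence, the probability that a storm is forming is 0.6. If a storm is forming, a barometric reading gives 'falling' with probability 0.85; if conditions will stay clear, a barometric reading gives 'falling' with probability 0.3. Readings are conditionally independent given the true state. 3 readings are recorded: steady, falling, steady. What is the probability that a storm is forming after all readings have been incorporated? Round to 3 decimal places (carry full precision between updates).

0.163

After 'steady': P(storm) = 0.15·0.6000 / (0.15·0.6000 + 0.7·0.4000) ≈ 0.2432
After 'falling': P(storm) = 0.85·0.2432 / (0.85·0.2432 + 0.3·0.7568) ≈ 0.4766
After 'steady': P(storm) = 0.15·0.4766 / (0.15·0.4766 + 0.7·0.5234) ≈ 0.1633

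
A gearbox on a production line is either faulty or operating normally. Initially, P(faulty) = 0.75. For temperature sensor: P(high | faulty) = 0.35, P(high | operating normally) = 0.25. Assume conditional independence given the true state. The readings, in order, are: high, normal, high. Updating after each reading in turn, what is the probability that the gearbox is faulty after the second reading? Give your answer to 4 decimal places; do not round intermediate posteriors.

0.7845

Apply Bayes' rule sequentially, carrying P(faulty) forward.
After 'high': P(faulty) = 0.35·0.7500 / (0.35·0.7500 + 0.25·0.2500) ≈ 0.8077
After 'normal': P(faulty) = 0.65·0.8077 / (0.65·0.8077 + 0.75·0.1923) ≈ 0.7845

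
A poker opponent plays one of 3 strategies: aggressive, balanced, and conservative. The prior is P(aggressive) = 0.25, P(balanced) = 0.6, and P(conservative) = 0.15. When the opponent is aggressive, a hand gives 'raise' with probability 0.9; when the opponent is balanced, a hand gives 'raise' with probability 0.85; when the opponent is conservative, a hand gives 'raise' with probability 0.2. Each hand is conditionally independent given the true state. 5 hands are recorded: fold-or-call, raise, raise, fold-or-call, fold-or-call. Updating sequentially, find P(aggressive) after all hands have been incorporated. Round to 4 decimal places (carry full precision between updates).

After 'fold-or-call': normaliser = 0.1·0.2500 + 0.15·0.6000 + 0.8·0.1500; P(aggressive) ≈ 0.1064, P(balanced) ≈ 0.3830, P(conservative) ≈ 0.5106
After 'raise': normaliser = 0.9·0.1064 + 0.85·0.3830 + 0.2·0.5106; P(aggressive) ≈ 0.1829, P(balanced) ≈ 0.6220, P(conservative) ≈ 0.1951
After 'raise': normaliser = 0.9·0.1829 + 0.85·0.6220 + 0.2·0.1951; P(aggressive) ≈ 0.2248, P(balanced) ≈ 0.7219, P(conservative) ≈ 0.0533
After 'fold-or-call': normaliser = 0.1·0.2248 + 0.15·0.7219 + 0.8·0.0533; P(aggressive) ≈ 0.1297, P(balanced) ≈ 0.6245, P(conservative) ≈ 0.2459
After 'fold-or-call': normaliser = 0.1·0.1297 + 0.15·0.6245 + 0.8·0.2459; P(aggressive) ≈ 0.0427, P(balanced) ≈ 0.3088, P(conservative) ≈ 0.6484

0.0427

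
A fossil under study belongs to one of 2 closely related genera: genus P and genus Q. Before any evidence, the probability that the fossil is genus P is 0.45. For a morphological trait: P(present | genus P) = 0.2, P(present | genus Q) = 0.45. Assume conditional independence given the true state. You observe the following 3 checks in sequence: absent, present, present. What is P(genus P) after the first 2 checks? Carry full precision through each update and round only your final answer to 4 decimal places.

Each posterior becomes the prior for the next update.
After 'absent': P(genus P) = 0.8·0.4500 / (0.8·0.4500 + 0.55·0.5500) ≈ 0.5434
After 'present': P(genus P) = 0.2·0.5434 / (0.2·0.5434 + 0.45·0.4566) ≈ 0.3459

0.3459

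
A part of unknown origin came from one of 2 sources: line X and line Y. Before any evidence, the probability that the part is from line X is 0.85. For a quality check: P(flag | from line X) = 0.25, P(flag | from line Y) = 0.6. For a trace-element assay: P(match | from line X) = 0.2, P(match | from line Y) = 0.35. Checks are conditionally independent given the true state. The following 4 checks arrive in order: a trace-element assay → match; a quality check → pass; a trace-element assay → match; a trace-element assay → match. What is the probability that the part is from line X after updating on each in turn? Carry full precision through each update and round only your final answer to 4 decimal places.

After a trace-element assay='match': P(line X) = 0.2·0.8500 / (0.2·0.8500 + 0.35·0.1500) ≈ 0.7640
After a quality check='pass': P(line X) = 0.75·0.7640 / (0.75·0.7640 + 0.4·0.2360) ≈ 0.8586
After a trace-element assay='match': P(line X) = 0.2·0.8586 / (0.2·0.8586 + 0.35·0.1414) ≈ 0.7763
After a trace-element assay='match': P(line X) = 0.2·0.7763 / (0.2·0.7763 + 0.35·0.2237) ≈ 0.6647

0.6647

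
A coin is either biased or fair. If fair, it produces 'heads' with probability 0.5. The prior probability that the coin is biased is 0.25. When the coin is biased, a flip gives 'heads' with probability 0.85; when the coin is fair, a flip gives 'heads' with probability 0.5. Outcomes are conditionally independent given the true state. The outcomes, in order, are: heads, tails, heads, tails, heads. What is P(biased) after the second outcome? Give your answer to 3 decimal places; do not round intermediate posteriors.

Apply Bayes' rule sequentially, carrying P(biased) forward.
After 'heads': P(biased) = 0.85·0.2500 / (0.85·0.2500 + 0.5·0.7500) ≈ 0.3617
After 'tails': P(biased) = 0.15·0.3617 / (0.15·0.3617 + 0.5·0.6383) ≈ 0.1453

0.145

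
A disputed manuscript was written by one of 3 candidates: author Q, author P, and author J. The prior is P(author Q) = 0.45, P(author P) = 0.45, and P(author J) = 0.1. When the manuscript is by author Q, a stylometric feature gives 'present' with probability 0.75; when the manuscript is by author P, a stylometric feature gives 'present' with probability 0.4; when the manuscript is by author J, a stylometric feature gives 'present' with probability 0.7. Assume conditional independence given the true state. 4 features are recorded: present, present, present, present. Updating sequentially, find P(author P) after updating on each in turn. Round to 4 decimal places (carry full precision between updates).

Each posterior becomes the prior for the next update.
After 'present': normaliser = 0.75·0.4500 + 0.4·0.4500 + 0.7·0.1000; P(author Q) ≈ 0.5745, P(author P) ≈ 0.3064, P(author J) ≈ 0.1191
After 'present': normaliser = 0.75·0.5745 + 0.4·0.3064 + 0.7·0.1191; P(author Q) ≈ 0.6766, P(author P) ≈ 0.1924, P(author J) ≈ 0.1310
After 'present': normaliser = 0.75·0.6766 + 0.4·0.1924 + 0.7·0.1310; P(author Q) ≈ 0.7505, P(author P) ≈ 0.1139, P(author J) ≈ 0.1356
After 'present': normaliser = 0.75·0.7505 + 0.4·0.1139 + 0.7·0.1356; P(author Q) ≈ 0.8003, P(author P) ≈ 0.0648, P(author J) ≈ 0.1350

0.0648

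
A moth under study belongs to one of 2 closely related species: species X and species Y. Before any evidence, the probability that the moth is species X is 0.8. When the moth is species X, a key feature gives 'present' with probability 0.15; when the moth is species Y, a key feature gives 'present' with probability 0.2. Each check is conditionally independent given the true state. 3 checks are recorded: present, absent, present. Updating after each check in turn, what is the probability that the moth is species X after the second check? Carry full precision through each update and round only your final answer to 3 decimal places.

0.761

After 'present': P(species X) = 0.15·0.8000 / (0.15·0.8000 + 0.2·0.2000) ≈ 0.7500
After 'absent': P(species X) = 0.85·0.7500 / (0.85·0.7500 + 0.8·0.2500) ≈ 0.7612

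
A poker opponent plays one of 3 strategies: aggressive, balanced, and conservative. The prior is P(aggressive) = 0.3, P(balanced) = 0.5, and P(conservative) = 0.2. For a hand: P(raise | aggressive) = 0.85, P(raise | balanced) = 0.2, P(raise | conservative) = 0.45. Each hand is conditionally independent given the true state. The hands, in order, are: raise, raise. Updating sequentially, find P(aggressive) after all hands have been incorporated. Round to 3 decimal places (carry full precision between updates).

After 'raise': normaliser = 0.85·0.3000 + 0.2·0.5000 + 0.45·0.2000; P(aggressive) ≈ 0.5730, P(balanced) ≈ 0.2247, P(conservative) ≈ 0.2022
After 'raise': normaliser = 0.85·0.5730 + 0.2·0.2247 + 0.45·0.2022; P(aggressive) ≈ 0.7818, P(balanced) ≈ 0.0721, P(conservative) ≈ 0.1461

0.782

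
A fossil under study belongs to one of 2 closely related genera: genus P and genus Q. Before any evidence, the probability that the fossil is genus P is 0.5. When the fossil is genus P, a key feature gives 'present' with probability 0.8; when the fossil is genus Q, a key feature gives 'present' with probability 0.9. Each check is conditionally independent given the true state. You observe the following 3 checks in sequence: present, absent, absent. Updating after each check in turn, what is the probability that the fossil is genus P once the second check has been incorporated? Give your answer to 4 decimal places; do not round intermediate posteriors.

After 'present': P(genus P) = 0.8·0.5000 / (0.8·0.5000 + 0.9·0.5000) ≈ 0.4706
After 'absent': P(genus P) = 0.2·0.4706 / (0.2·0.4706 + 0.1·0.5294) ≈ 0.6400

0.6400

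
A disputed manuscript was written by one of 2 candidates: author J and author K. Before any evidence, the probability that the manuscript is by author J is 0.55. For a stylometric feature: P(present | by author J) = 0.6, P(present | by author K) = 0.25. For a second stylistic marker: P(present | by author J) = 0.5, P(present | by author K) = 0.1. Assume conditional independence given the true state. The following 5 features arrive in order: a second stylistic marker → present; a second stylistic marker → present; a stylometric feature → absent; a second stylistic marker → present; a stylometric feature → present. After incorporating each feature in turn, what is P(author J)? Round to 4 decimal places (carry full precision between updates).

After a second stylistic marker='present': P(author J) = 0.5·0.5500 / (0.5·0.5500 + 0.1·0.4500) ≈ 0.8594
After a second stylistic marker='present': P(author J) = 0.5·0.8594 / (0.5·0.8594 + 0.1·0.1406) ≈ 0.9683
After a stylometric feature='absent': P(author J) = 0.4·0.9683 / (0.4·0.9683 + 0.75·0.0317) ≈ 0.9422
After a second stylistic marker='present': P(author J) = 0.5·0.9422 / (0.5·0.9422 + 0.1·0.0578) ≈ 0.9879
After a stylometric feature='present': P(author J) = 0.6·0.9879 / (0.6·0.9879 + 0.25·0.0121) ≈ 0.9949

0.9949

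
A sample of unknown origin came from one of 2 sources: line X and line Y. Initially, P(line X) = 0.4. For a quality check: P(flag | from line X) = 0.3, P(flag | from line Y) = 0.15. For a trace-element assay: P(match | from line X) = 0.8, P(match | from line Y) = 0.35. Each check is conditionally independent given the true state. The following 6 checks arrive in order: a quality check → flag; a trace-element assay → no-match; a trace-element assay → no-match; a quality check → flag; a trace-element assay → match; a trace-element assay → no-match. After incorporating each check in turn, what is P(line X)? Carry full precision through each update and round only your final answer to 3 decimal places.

0.151

After a quality check='flag': P(line X) = 0.3·0.4000 / (0.3·0.4000 + 0.15·0.6000) ≈ 0.5714
After a trace-element assay='no-match': P(line X) = 0.2·0.5714 / (0.2·0.5714 + 0.65·0.4286) ≈ 0.2909
After a trace-element assay='no-match': P(line X) = 0.2·0.2909 / (0.2·0.2909 + 0.65·0.7091) ≈ 0.1121
After a quality check='flag': P(line X) = 0.3·0.1121 / (0.3·0.1121 + 0.15·0.8879) ≈ 0.2016
After a trace-element assay='match': P(line X) = 0.8·0.2016 / (0.8·0.2016 + 0.35·0.7984) ≈ 0.3659
After a trace-element assay='no-match': P(line X) = 0.2·0.3659 / (0.2·0.3659 + 0.65·0.6341) ≈ 0.1508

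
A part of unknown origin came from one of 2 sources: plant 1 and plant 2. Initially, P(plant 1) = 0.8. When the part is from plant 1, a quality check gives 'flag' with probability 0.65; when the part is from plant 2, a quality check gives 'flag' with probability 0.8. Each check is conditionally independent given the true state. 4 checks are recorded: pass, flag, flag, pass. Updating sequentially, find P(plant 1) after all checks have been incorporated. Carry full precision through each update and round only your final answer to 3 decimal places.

0.890

After 'pass': P(plant 1) = 0.35·0.8000 / (0.35·0.8000 + 0.2·0.2000) ≈ 0.8750
After 'flag': P(plant 1) = 0.65·0.8750 / (0.65·0.8750 + 0.8·0.1250) ≈ 0.8505
After 'flag': P(plant 1) = 0.65·0.8505 / (0.65·0.8505 + 0.8·0.1495) ≈ 0.8221
After 'pass': P(plant 1) = 0.35·0.8221 / (0.35·0.8221 + 0.2·0.1779) ≈ 0.8900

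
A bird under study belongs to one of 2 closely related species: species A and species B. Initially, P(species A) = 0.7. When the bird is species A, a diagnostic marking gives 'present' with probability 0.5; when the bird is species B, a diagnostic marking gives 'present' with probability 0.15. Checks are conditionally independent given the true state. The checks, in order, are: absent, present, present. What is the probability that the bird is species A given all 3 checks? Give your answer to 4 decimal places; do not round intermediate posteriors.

After 'absent': P(species A) = 0.5·0.7000 / (0.5·0.7000 + 0.85·0.3000) ≈ 0.5785
After 'present': P(species A) = 0.5·0.5785 / (0.5·0.5785 + 0.15·0.4215) ≈ 0.8206
After 'present': P(species A) = 0.5·0.8206 / (0.5·0.8206 + 0.15·0.1794) ≈ 0.9385

0.9385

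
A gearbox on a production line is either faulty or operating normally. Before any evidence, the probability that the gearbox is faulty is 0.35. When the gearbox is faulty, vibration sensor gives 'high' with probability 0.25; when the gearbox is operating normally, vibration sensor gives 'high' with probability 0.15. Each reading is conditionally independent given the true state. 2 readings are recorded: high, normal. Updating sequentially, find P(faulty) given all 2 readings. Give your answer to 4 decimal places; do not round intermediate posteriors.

After 'high': P(faulty) = 0.25·0.3500 / (0.25·0.3500 + 0.15·0.6500) ≈ 0.4730
After 'normal': P(faulty) = 0.75·0.4730 / (0.75·0.4730 + 0.85·0.5270) ≈ 0.4419

0.4419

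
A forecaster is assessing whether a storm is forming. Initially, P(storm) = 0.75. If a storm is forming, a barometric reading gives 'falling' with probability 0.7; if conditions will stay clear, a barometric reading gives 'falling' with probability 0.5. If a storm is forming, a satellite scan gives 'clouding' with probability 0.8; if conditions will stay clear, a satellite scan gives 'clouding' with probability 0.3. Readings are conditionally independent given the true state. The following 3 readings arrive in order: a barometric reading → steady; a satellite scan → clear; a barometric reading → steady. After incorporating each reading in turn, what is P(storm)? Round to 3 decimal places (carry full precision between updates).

After a barometric reading='steady': P(storm) = 0.3·0.7500 / (0.3·0.7500 + 0.5·0.2500) ≈ 0.6429
After a satellite scan='clear': P(storm) = 0.2·0.6429 / (0.2·0.6429 + 0.7·0.3571) ≈ 0.3396
After a barometric reading='steady': P(storm) = 0.3·0.3396 / (0.3·0.3396 + 0.5·0.6604) ≈ 0.2358

0.236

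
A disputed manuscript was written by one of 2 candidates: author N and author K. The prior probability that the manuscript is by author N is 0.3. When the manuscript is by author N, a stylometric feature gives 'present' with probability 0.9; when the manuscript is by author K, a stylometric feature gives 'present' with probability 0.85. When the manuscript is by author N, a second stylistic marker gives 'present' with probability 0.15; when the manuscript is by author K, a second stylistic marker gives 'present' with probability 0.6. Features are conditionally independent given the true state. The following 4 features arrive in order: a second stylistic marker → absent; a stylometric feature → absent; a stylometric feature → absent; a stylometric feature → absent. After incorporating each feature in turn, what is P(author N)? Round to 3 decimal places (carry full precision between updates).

Apply Bayes' rule sequentially, carrying P(author N) forward.
After a second stylistic marker='absent': P(author N) = 0.85·0.3000 / (0.85·0.3000 + 0.4·0.7000) ≈ 0.4766
After a stylometric feature='absent': P(author N) = 0.1·0.4766 / (0.1·0.4766 + 0.15·0.5234) ≈ 0.3778
After a stylometric feature='absent': P(author N) = 0.1·0.3778 / (0.1·0.3778 + 0.15·0.6222) ≈ 0.2881
After a stylometric feature='absent': P(author N) = 0.1·0.2881 / (0.1·0.2881 + 0.15·0.7119) ≈ 0.2125

0.213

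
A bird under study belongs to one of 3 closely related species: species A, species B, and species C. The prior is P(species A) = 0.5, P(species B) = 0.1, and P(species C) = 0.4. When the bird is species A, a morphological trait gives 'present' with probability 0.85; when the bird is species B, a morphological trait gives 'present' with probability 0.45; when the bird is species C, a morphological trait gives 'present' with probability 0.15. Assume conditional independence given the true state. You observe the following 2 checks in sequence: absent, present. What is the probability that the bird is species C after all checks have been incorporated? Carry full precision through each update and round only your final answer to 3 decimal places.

0.366

Each posterior becomes the prior for the next update.
After 'absent': normaliser = 0.15·0.5000 + 0.55·0.1000 + 0.85·0.4000; P(species A) ≈ 0.1596, P(species B) ≈ 0.1170, P(species C) ≈ 0.7234
After 'present': normaliser = 0.85·0.1596 + 0.45·0.1170 + 0.15·0.7234; P(species A) ≈ 0.4570, P(species B) ≈ 0.1774, P(species C) ≈ 0.3656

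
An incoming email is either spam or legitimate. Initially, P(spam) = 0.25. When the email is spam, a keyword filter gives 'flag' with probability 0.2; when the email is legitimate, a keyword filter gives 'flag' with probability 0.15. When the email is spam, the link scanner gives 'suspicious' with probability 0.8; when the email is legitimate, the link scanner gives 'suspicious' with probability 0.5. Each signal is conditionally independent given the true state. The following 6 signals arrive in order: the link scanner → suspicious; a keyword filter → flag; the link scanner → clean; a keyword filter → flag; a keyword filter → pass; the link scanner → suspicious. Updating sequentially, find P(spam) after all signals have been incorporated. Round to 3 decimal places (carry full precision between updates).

After the link scanner='suspicious': P(spam) = 0.8·0.2500 / (0.8·0.2500 + 0.5·0.7500) ≈ 0.3478
After a keyword filter='flag': P(spam) = 0.2·0.3478 / (0.2·0.3478 + 0.15·0.6522) ≈ 0.4156
After the link scanner='clean': P(spam) = 0.2·0.4156 / (0.2·0.4156 + 0.5·0.5844) ≈ 0.2215
After a keyword filter='flag': P(spam) = 0.2·0.2215 / (0.2·0.2215 + 0.15·0.7785) ≈ 0.2750
After a keyword filter='pass': P(spam) = 0.8·0.2750 / (0.8·0.2750 + 0.85·0.7250) ≈ 0.2631
After the link scanner='suspicious': P(spam) = 0.8·0.2631 / (0.8·0.2631 + 0.5·0.7369) ≈ 0.3635

0.364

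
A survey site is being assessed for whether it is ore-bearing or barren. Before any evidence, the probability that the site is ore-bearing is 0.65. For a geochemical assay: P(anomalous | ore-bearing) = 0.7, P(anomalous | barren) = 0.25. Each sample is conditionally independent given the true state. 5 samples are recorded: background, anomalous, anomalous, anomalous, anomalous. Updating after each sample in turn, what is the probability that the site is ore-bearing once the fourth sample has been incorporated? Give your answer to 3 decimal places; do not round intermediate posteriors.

0.942

After 'background': P(ore) = 0.3·0.6500 / (0.3·0.6500 + 0.75·0.3500) ≈ 0.4262
After 'anomalous': P(ore) = 0.7·0.4262 / (0.7·0.4262 + 0.25·0.5738) ≈ 0.6753
After 'anomalous': P(ore) = 0.7·0.6753 / (0.7·0.6753 + 0.25·0.3247) ≈ 0.8535
After 'anomalous': P(ore) = 0.7·0.8535 / (0.7·0.8535 + 0.25·0.1465) ≈ 0.9422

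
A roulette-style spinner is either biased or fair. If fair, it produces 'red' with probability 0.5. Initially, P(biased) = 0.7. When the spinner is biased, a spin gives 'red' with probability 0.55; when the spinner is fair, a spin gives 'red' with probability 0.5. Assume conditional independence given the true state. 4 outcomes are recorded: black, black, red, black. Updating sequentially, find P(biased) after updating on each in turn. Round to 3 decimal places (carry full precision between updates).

After 'black': P(biased) = 0.45·0.7000 / (0.45·0.7000 + 0.5·0.3000) ≈ 0.6774
After 'black': P(biased) = 0.45·0.6774 / (0.45·0.6774 + 0.5·0.3226) ≈ 0.6540
After 'red': P(biased) = 0.55·0.6540 / (0.55·0.6540 + 0.5·0.3460) ≈ 0.6752
After 'black': P(biased) = 0.45·0.6752 / (0.45·0.6752 + 0.5·0.3248) ≈ 0.6517

0.652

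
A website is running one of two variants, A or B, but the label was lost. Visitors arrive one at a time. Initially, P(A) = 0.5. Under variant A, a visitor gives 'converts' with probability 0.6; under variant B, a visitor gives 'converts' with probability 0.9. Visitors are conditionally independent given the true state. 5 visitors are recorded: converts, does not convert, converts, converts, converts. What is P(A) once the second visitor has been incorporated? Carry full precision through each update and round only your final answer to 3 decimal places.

0.727

Apply Bayes' rule sequentially, carrying P(A) forward.
After 'converts': P(A) = 0.6·0.5000 / (0.6·0.5000 + 0.9·0.5000) ≈ 0.4000
After 'does not convert': P(A) = 0.4·0.4000 / (0.4·0.4000 + 0.1·0.6000) ≈ 0.7273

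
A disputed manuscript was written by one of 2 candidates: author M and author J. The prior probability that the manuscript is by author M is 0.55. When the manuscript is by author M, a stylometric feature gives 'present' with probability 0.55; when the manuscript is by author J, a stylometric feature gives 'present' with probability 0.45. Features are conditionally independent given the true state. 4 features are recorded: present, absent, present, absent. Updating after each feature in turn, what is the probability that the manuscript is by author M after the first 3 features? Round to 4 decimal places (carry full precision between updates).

0.5990

After 'present': P(author M) = 0.55·0.5500 / (0.55·0.5500 + 0.45·0.4500) ≈ 0.5990
After 'absent': P(author M) = 0.45·0.5990 / (0.45·0.5990 + 0.55·0.4010) ≈ 0.5500
After 'present': P(author M) = 0.55·0.5500 / (0.55·0.5500 + 0.45·0.4500) ≈ 0.5990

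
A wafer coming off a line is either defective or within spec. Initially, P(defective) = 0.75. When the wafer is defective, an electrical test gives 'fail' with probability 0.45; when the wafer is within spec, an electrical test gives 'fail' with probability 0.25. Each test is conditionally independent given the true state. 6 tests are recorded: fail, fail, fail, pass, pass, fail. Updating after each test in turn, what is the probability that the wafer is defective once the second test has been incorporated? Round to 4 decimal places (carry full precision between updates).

0.9067

After 'fail': P(defective) = 0.45·0.7500 / (0.45·0.7500 + 0.25·0.2500) ≈ 0.8438
After 'fail': P(defective) = 0.45·0.8438 / (0.45·0.8438 + 0.25·0.1562) ≈ 0.9067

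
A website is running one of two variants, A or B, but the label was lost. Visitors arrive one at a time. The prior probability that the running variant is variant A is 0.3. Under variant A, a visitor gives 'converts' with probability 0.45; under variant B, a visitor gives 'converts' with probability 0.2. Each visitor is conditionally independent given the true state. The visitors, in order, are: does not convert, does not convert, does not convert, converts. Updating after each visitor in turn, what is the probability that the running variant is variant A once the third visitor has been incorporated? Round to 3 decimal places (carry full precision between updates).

After 'does not convert': P(A) = 0.55·0.3000 / (0.55·0.3000 + 0.8·0.7000) ≈ 0.2276
After 'does not convert': P(A) = 0.55·0.2276 / (0.55·0.2276 + 0.8·0.7724) ≈ 0.1684
After 'does not convert': P(A) = 0.55·0.1684 / (0.55·0.1684 + 0.8·0.8316) ≈ 0.1222

0.122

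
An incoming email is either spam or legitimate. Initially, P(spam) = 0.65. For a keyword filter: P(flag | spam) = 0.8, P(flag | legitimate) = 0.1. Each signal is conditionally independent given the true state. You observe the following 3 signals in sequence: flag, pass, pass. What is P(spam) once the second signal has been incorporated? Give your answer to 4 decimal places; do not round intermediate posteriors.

0.7675

After 'flag': P(spam) = 0.8·0.6500 / (0.8·0.6500 + 0.1·0.3500) ≈ 0.9369
After 'pass': P(spam) = 0.2·0.9369 / (0.2·0.9369 + 0.9·0.0631) ≈ 0.7675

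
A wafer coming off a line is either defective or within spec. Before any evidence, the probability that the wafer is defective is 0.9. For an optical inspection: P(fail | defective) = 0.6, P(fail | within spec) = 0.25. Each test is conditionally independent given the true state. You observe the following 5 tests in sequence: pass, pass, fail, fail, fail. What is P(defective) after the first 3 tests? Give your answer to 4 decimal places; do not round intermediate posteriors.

0.8600

After 'pass': P(defective) = 0.4·0.9000 / (0.4·0.9000 + 0.75·0.1000) ≈ 0.8276
After 'pass': P(defective) = 0.4·0.8276 / (0.4·0.8276 + 0.75·0.1724) ≈ 0.7191
After 'fail': P(defective) = 0.6·0.7191 / (0.6·0.7191 + 0.25·0.2809) ≈ 0.8600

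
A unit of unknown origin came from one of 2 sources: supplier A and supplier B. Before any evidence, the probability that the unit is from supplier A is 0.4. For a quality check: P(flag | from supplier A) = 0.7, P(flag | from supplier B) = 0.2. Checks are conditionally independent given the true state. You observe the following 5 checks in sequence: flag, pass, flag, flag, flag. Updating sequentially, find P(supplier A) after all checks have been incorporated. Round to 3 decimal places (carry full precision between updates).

After 'flag': P(supplier A) = 0.7·0.4000 / (0.7·0.4000 + 0.2·0.6000) ≈ 0.7000
After 'pass': P(supplier A) = 0.3·0.7000 / (0.3·0.7000 + 0.8·0.3000) ≈ 0.4667
After 'flag': P(supplier A) = 0.7·0.4667 / (0.7·0.4667 + 0.2·0.5333) ≈ 0.7538
After 'flag': P(supplier A) = 0.7·0.7538 / (0.7·0.7538 + 0.2·0.2462) ≈ 0.9147
After 'flag': P(supplier A) = 0.7·0.9147 / (0.7·0.9147 + 0.2·0.0853) ≈ 0.9740

0.974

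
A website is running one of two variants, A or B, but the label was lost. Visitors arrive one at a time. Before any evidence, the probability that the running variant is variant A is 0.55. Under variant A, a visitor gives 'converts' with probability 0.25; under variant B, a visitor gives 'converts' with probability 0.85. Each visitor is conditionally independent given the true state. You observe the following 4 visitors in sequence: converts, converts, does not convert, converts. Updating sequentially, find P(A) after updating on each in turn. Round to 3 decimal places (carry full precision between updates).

After 'converts': P(A) = 0.25·0.5500 / (0.25·0.5500 + 0.85·0.4500) ≈ 0.2644
After 'converts': P(A) = 0.25·0.2644 / (0.25·0.2644 + 0.85·0.7356) ≈ 0.0956
After 'does not convert': P(A) = 0.75·0.0956 / (0.75·0.0956 + 0.15·0.9044) ≈ 0.3458
After 'converts': P(A) = 0.25·0.3458 / (0.25·0.3458 + 0.85·0.6542) ≈ 0.1346

0.135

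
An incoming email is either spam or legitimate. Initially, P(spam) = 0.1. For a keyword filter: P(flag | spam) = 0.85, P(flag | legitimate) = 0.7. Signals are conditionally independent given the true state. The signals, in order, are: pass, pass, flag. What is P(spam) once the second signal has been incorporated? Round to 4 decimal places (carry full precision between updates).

0.0270

After 'pass': P(spam) = 0.15·0.1000 / (0.15·0.1000 + 0.3·0.9000) ≈ 0.0526
After 'pass': P(spam) = 0.15·0.0526 / (0.15·0.0526 + 0.3·0.9474) ≈ 0.0270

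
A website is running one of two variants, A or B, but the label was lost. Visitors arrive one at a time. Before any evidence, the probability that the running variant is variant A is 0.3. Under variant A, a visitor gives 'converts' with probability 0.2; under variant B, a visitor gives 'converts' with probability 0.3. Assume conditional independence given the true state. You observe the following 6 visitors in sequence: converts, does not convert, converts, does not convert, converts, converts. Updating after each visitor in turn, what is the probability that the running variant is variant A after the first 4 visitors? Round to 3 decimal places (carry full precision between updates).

0.199

After 'converts': P(A) = 0.2·0.3000 / (0.2·0.3000 + 0.3·0.7000) ≈ 0.2222
After 'does not convert': P(A) = 0.8·0.2222 / (0.8·0.2222 + 0.7·0.7778) ≈ 0.2462
After 'converts': P(A) = 0.2·0.2462 / (0.2·0.2462 + 0.3·0.7538) ≈ 0.1788
After 'does not convert': P(A) = 0.8·0.1788 / (0.8·0.1788 + 0.7·0.8212) ≈ 0.1992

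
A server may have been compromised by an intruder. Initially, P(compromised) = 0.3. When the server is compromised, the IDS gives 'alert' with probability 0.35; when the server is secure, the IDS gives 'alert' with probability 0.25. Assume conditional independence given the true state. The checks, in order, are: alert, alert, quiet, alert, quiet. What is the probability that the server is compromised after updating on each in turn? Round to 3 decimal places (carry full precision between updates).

0.469

After 'alert': P(compromised) = 0.35·0.3000 / (0.35·0.3000 + 0.25·0.7000) ≈ 0.3750
After 'alert': P(compromised) = 0.35·0.3750 / (0.35·0.3750 + 0.25·0.6250) ≈ 0.4565
After 'quiet': P(compromised) = 0.65·0.4565 / (0.65·0.4565 + 0.75·0.5435) ≈ 0.4213
After 'alert': P(compromised) = 0.35·0.4213 / (0.35·0.4213 + 0.25·0.5787) ≈ 0.5048
After 'quiet': P(compromised) = 0.65·0.5048 / (0.65·0.5048 + 0.75·0.4952) ≈ 0.4690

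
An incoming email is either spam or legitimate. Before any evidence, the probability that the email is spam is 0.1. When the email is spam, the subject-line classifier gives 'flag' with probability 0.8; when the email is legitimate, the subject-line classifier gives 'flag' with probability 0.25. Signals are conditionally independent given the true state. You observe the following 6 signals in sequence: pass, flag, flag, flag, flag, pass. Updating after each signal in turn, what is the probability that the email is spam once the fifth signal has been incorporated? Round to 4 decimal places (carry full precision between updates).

Apply Bayes' rule sequentially, carrying P(spam) forward.
After 'pass': P(spam) = 0.2·0.1000 / (0.2·0.1000 + 0.75·0.9000) ≈ 0.0288
After 'flag': P(spam) = 0.8·0.0288 / (0.8·0.0288 + 0.25·0.9712) ≈ 0.0866
After 'flag': P(spam) = 0.8·0.0866 / (0.8·0.0866 + 0.25·0.9134) ≈ 0.2328
After 'flag': P(spam) = 0.8·0.2328 / (0.8·0.2328 + 0.25·0.7672) ≈ 0.4926
After 'flag': P(spam) = 0.8·0.4926 / (0.8·0.4926 + 0.25·0.5074) ≈ 0.7565

0.7565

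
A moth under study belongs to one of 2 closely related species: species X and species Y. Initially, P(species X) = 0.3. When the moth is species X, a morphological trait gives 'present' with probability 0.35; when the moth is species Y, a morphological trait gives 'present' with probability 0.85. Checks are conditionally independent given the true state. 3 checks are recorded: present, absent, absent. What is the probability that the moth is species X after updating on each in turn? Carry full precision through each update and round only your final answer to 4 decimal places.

After 'present': P(species X) = 0.35·0.3000 / (0.35·0.3000 + 0.85·0.7000) ≈ 0.1500
After 'absent': P(species X) = 0.65·0.1500 / (0.65·0.1500 + 0.15·0.8500) ≈ 0.4333
After 'absent': P(species X) = 0.65·0.4333 / (0.65·0.4333 + 0.15·0.5667) ≈ 0.7682

0.7682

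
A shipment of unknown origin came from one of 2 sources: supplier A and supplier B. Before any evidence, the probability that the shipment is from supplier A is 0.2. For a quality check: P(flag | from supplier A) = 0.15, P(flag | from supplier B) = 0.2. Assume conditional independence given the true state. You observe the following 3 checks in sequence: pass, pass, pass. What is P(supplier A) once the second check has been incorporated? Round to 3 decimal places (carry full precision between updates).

After 'pass': P(supplier A) = 0.85·0.2000 / (0.85·0.2000 + 0.8·0.8000) ≈ 0.2099
After 'pass': P(supplier A) = 0.85·0.2099 / (0.85·0.2099 + 0.8·0.7901) ≈ 0.2201

0.220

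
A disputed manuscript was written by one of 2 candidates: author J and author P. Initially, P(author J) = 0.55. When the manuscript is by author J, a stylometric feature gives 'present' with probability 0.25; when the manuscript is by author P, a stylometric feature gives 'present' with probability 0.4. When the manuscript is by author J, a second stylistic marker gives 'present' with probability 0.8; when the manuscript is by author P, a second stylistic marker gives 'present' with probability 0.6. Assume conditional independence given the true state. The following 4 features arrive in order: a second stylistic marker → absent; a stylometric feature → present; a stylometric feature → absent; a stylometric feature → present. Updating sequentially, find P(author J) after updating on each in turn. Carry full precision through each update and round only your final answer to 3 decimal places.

After a second stylistic marker='absent': P(author J) = 0.2·0.5500 / (0.2·0.5500 + 0.4·0.4500) ≈ 0.3793
After a stylometric feature='present': P(author J) = 0.25·0.3793 / (0.25·0.3793 + 0.4·0.6207) ≈ 0.2764
After a stylometric feature='absent': P(author J) = 0.75·0.2764 / (0.75·0.2764 + 0.6·0.7236) ≈ 0.3231
After a stylometric feature='present': P(author J) = 0.25·0.3231 / (0.25·0.3231 + 0.4·0.6769) ≈ 0.2298

0.230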